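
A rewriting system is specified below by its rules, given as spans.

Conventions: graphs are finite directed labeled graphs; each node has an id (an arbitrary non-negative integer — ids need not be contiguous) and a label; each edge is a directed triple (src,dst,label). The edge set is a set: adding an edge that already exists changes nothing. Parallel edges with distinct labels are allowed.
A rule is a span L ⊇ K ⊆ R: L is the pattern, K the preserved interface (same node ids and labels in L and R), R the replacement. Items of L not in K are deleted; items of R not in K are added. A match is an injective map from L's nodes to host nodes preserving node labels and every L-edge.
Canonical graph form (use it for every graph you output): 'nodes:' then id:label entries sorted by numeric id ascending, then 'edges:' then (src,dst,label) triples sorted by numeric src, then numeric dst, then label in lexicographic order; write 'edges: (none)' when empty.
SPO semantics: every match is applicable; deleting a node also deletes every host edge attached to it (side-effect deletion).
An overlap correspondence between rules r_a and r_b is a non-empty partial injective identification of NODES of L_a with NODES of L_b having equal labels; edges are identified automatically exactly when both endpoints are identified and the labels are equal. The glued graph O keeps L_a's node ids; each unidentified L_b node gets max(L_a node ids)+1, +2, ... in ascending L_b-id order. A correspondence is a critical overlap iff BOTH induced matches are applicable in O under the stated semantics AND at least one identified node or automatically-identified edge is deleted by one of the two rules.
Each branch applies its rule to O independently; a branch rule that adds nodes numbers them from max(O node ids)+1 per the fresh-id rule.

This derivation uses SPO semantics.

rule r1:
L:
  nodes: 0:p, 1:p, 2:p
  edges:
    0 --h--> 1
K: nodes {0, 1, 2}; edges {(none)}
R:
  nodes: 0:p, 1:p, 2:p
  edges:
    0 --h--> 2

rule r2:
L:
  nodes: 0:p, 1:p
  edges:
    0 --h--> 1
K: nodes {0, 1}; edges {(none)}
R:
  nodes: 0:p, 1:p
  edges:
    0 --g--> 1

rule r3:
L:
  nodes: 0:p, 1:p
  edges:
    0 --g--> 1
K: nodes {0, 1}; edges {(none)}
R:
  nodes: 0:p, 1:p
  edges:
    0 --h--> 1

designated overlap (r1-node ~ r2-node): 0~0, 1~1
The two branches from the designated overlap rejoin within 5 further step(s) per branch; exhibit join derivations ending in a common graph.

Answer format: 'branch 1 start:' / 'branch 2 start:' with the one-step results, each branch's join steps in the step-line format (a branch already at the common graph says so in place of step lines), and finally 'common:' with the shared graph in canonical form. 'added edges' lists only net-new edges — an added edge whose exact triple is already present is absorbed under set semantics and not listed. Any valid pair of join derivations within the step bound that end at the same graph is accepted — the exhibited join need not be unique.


branch 1 start:
nodes: 0:p, 1:p, 2:p
edges: (0,2,h)
branch 2 start:
nodes: 0:p, 1:p, 2:p
edges: (0,1,g)
branch 1 step 1: rule r1; match: 0->0, 1->2, 2->1; deleted nodes (none); deleted edges (0,2,h); added nodes (none); added edges (0,1,h); result: nodes: 0:p, 1:p, 2:p edges: (0,1,h)
branch 2 step 1: rule r3; match: 0->0, 1->1; deleted nodes (none); deleted edges (0,1,g); added nodes (none); added edges (0,1,h); result: nodes: 0:p, 1:p, 2:p edges: (0,1,h)
common:
nodes: 0:p, 1:p, 2:p
edges: (0,1,h)


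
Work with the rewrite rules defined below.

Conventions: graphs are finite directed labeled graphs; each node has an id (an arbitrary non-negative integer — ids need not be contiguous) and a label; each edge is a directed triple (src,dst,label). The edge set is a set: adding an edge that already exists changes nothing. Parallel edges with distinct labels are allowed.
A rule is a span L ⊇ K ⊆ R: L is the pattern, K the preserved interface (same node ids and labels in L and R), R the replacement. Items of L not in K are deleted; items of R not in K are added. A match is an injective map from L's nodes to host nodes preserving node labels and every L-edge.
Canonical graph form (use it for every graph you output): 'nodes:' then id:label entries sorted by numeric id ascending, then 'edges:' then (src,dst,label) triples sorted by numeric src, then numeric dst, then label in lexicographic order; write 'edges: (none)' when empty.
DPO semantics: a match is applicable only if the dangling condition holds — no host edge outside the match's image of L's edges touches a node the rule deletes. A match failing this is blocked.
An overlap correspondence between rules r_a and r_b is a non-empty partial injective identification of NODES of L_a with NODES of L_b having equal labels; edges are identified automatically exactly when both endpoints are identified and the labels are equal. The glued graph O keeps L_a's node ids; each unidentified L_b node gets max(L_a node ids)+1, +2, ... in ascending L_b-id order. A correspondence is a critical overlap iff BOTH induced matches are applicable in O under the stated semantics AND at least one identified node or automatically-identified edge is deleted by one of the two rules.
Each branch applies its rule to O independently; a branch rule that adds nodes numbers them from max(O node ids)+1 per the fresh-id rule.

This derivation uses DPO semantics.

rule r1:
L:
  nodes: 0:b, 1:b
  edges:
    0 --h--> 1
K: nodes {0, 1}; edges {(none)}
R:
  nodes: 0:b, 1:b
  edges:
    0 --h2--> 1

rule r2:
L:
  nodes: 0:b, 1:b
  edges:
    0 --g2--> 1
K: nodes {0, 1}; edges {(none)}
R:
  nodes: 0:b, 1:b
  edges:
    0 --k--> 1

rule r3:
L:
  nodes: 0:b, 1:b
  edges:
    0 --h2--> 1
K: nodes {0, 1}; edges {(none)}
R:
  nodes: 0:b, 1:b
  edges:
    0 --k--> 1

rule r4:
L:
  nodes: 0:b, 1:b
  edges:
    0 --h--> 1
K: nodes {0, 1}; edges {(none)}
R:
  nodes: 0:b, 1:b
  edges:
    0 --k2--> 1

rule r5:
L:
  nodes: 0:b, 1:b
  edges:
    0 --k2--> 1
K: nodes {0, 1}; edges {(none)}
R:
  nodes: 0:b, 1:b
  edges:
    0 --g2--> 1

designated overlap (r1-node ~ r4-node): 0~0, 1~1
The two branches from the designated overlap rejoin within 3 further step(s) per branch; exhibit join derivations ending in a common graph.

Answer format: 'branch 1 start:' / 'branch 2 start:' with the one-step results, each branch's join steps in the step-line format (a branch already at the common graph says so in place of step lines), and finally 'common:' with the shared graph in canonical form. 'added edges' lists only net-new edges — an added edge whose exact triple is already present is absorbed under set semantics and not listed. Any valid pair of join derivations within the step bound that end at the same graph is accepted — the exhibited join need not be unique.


branch 1 start:
nodes: 0:b, 1:b
edges: (0,1,h2)
branch 2 start:
nodes: 0:b, 1:b
edges: (0,1,k2)
branch 1 step 1: rule r3; match: 0->0, 1->1; deleted nodes (none); deleted edges (0,1,h2); added nodes (none); added edges (0,1,k); result: nodes: 0:b, 1:b edges: (0,1,k)
branch 2 step 1: rule r5; match: 0->0, 1->1; deleted nodes (none); deleted edges (0,1,k2); added nodes (none); added edges (0,1,g2); result: nodes: 0:b, 1:b edges: (0,1,g2)
branch 2 step 2: rule r2; match: 0->0, 1->1; deleted nodes (none); deleted edges (0,1,g2); added nodes (none); added edges (0,1,k); result: nodes: 0:b, 1:b edges: (0,1,k)
common:
nodes: 0:b, 1:b
edges: (0,1,k)


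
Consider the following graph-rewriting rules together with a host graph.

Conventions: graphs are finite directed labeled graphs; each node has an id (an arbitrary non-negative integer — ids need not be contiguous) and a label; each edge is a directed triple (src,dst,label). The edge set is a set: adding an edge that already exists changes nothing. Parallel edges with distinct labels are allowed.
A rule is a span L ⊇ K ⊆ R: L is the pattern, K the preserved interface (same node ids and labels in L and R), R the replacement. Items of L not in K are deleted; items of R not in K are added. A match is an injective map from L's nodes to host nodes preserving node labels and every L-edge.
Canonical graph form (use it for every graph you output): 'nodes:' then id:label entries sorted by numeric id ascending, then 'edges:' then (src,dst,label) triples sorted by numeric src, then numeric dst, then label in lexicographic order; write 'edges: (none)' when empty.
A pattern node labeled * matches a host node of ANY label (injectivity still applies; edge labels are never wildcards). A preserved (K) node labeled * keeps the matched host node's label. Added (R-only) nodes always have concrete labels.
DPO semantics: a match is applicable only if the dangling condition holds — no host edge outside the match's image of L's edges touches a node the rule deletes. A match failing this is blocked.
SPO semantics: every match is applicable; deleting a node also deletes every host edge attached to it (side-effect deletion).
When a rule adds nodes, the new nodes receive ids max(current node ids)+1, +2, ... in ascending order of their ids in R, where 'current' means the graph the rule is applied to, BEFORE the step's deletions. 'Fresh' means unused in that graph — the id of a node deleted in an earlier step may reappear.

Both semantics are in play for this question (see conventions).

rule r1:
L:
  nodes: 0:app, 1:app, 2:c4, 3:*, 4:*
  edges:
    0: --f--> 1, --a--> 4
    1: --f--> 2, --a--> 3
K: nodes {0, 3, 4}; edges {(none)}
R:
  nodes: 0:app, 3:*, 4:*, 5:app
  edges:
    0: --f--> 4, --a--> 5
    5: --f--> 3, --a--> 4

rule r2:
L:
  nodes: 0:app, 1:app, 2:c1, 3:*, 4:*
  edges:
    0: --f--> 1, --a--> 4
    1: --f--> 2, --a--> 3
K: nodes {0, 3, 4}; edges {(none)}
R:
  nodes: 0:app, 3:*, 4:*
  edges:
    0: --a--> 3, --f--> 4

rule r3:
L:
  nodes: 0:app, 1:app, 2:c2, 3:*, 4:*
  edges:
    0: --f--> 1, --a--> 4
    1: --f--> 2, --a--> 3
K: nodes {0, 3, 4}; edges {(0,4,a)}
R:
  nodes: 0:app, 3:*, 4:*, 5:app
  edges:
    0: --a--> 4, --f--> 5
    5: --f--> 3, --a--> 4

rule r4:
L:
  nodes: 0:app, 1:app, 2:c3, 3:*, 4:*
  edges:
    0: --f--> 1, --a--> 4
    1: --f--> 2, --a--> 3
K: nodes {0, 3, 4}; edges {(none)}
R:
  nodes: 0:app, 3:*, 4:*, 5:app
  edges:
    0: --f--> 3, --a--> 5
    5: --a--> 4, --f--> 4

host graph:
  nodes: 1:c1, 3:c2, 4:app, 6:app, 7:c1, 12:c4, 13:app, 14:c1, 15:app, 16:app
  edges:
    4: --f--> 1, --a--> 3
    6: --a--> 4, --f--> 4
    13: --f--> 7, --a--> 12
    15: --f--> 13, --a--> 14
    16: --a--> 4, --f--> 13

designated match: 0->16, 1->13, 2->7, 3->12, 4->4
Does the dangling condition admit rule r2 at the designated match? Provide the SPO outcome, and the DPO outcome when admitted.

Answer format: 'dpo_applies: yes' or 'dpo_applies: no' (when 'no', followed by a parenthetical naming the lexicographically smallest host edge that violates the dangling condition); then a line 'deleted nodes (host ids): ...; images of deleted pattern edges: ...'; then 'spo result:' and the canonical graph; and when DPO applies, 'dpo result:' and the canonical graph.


dpo_applies: no
(the rule deletes node 13, which keeps host edge (15,13,f) outside the match image — the dangling condition fails, DPO blocks; SPO proceeds and side-deletes such edges)
deleted nodes (host ids): 7, 13; images of deleted pattern edges: (13,7,f); (13,12,a); (16,4,a); (16,13,f)
spo result:
nodes: 1:c1, 3:c2, 4:app, 6:app, 12:c4, 14:c1, 15:app, 16:app
edges: (4,1,f); (4,3,a); (6,4,a); (6,4,f); (15,14,a); (16,4,f); (16,12,a)


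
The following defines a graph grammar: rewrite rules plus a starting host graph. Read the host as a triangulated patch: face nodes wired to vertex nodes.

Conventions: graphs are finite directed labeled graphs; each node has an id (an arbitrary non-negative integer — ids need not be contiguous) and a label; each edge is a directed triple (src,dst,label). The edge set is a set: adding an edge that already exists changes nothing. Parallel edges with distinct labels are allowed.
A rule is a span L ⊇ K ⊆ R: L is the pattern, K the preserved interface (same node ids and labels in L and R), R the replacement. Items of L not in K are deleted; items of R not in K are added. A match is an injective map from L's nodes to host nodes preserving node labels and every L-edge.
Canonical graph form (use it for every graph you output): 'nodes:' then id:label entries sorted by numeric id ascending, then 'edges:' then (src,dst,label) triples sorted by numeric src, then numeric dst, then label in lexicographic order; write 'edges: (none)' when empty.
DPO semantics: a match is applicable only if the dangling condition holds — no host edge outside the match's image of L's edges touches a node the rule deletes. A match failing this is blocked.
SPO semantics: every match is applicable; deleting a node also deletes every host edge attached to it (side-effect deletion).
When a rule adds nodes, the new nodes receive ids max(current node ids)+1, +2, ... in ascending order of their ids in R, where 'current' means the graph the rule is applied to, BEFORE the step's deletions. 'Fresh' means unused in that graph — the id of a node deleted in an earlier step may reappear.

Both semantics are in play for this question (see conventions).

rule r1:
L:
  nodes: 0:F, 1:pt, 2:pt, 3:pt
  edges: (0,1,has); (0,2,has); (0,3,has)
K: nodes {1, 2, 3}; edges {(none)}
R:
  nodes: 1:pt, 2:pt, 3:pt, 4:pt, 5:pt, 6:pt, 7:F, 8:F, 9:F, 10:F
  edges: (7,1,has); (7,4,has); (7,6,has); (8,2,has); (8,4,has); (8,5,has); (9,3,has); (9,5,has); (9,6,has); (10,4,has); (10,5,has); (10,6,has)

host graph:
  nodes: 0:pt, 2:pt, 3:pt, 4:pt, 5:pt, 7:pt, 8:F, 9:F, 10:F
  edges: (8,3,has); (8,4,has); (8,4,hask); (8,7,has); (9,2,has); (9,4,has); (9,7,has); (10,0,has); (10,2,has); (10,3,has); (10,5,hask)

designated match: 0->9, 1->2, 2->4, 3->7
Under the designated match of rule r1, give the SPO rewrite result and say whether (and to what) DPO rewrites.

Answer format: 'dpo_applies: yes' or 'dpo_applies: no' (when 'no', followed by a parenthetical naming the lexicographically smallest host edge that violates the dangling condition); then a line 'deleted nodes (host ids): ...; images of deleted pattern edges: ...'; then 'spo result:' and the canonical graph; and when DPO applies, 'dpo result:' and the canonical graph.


dpo_applies: yes
deleted nodes (host ids): 9; images of deleted pattern edges: (9,2,has); (9,4,has); (9,7,has)
spo result:
nodes: 0:pt, 2:pt, 3:pt, 4:pt, 5:pt, 7:pt, 8:F, 10:F, 11:pt, 12:pt, 13:pt, 14:F, 15:F, 16:F, 17:F
edges: (8,3,has); (8,4,has); (8,4,hask); (8,7,has); (10,0,has); (10,2,has); (10,3,has); (10,5,hask); (14,2,has); (14,11,has); (14,13,has); (15,4,has); (15,11,has); (15,12,has); (16,7,has); (16,12,has); (16,13,has); (17,11,has); (17,12,has); (17,13,has)
dpo result:
nodes: 0:pt, 2:pt, 3:pt, 4:pt, 5:pt, 7:pt, 8:F, 10:F, 11:pt, 12:pt, 13:pt, 14:F, 15:F, 16:F, 17:F
edges: (8,3,has); (8,4,has); (8,4,hask); (8,7,has); (10,0,has); (10,2,has); (10,3,has); (10,5,hask); (14,2,has); (14,11,has); (14,13,has); (15,4,has); (15,11,has); (15,12,has); (16,7,has); (16,12,has); (16,13,has); (17,11,has); (17,12,has); (17,13,has)


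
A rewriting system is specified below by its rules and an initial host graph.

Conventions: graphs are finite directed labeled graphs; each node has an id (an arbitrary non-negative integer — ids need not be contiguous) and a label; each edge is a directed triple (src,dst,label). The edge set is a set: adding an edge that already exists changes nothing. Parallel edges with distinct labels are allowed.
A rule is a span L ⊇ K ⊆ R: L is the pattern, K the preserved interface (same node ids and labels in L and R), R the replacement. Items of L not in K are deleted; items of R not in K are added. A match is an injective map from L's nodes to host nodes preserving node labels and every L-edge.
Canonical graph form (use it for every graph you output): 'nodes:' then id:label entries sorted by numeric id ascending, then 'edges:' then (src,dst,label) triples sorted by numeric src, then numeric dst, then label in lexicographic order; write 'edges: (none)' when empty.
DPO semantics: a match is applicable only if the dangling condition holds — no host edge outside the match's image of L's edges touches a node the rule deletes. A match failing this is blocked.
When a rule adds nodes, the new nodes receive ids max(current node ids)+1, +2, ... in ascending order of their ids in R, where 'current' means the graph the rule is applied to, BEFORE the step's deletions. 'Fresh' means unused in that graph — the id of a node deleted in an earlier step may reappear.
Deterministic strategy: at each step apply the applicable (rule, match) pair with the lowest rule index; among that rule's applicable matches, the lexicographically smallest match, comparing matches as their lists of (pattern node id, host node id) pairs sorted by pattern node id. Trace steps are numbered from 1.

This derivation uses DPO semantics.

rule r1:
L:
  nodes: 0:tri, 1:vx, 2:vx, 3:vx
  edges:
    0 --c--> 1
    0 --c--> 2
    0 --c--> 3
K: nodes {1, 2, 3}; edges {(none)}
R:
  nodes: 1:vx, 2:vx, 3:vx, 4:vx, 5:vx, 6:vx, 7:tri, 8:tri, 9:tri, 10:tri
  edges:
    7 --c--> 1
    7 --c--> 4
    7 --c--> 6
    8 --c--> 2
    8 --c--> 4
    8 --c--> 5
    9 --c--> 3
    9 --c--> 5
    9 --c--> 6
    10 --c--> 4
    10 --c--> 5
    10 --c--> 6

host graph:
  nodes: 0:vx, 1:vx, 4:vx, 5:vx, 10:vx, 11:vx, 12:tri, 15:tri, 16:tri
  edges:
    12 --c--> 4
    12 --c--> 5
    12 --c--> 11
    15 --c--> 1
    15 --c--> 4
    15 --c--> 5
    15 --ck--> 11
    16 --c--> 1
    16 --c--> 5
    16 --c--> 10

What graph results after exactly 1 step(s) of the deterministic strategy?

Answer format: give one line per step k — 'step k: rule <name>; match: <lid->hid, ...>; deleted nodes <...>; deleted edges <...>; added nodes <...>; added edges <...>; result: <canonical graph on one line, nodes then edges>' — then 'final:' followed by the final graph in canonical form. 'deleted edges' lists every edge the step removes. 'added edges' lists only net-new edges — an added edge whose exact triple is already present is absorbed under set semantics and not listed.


step 1: rule r1; match: 0->12, 1->4, 2->5, 3->11; deleted nodes 12; deleted edges (12,4,c); (12,5,c); (12,11,c); added nodes 17, 18, 19, 20, 21, 22, 23; added edges (20,4,c); (20,17,c); (20,19,c); (21,5,c); (21,17,c); (21,18,c); (22,11,c); (22,18,c); (22,19,c); (23,17,c); (23,18,c); (23,19,c); result: nodes: 0:vx, 1:vx, 4:vx, 5:vx, 10:vx, 11:vx, 15:tri, 16:tri, 17:vx, 18:vx, 19:vx, 20:tri, 21:tri, 22:tri, 23:tri edges: (15,1,c); (15,4,c); (15,5,c); (15,11,ck); (16,1,c); (16,5,c); (16,10,c); (20,4,c); (20,17,c); (20,19,c); (21,5,c); (21,17,c); (21,18,c); (22,11,c); (22,18,c); (22,19,c); (23,17,c); (23,18,c); (23,19,c)
final:
nodes: 0:vx, 1:vx, 4:vx, 5:vx, 10:vx, 11:vx, 15:tri, 16:tri, 17:vx, 18:vx, 19:vx, 20:tri, 21:tri, 22:tri, 23:tri
edges: (15,1,c); (15,4,c); (15,5,c); (15,11,ck); (16,1,c); (16,5,c); (16,10,c); (20,4,c); (20,17,c); (20,19,c); (21,5,c); (21,17,c); (21,18,c); (22,11,c); (22,18,c); (22,19,c); (23,17,c); (23,18,c); (23,19,c)


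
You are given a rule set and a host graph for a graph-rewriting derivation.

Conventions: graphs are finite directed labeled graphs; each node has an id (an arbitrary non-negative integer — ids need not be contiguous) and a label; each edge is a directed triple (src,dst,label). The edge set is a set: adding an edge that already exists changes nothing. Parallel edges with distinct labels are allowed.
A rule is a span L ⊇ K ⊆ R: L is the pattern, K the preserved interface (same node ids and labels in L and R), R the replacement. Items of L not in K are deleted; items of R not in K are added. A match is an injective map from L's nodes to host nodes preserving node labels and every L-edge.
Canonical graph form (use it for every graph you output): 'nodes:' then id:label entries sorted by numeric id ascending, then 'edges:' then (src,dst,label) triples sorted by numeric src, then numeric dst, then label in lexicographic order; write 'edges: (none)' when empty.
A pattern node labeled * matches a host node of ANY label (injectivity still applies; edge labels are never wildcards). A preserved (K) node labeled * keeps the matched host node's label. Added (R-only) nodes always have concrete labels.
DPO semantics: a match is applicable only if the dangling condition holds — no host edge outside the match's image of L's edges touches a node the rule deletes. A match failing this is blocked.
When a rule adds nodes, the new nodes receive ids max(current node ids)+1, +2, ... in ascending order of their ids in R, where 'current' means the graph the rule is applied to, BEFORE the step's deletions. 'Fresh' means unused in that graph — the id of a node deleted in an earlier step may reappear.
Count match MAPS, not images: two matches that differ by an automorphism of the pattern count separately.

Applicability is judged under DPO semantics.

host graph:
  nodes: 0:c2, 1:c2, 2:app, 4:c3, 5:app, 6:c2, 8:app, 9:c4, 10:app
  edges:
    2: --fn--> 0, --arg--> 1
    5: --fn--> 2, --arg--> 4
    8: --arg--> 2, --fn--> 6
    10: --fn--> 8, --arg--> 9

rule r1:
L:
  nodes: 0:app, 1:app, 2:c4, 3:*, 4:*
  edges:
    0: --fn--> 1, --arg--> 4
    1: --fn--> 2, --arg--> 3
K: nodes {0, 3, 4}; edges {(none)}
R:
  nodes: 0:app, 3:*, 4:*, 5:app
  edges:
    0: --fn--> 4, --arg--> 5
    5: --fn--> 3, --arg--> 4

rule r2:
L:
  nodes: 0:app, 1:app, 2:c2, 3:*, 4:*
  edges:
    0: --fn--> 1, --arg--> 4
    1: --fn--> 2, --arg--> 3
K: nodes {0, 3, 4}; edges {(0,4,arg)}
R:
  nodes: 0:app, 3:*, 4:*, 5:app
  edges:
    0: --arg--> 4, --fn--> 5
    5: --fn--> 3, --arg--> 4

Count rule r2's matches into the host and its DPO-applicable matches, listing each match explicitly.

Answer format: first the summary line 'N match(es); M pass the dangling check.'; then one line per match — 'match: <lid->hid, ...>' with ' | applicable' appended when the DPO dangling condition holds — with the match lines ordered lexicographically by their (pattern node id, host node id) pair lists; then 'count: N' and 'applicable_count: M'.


2 match(es); 1 pass the dangling check.
match: 0->5, 1->2, 2->0, 3->1, 4->4
match: 0->10, 1->8, 2->6, 3->2, 4->9 | applicable
count: 2
applicable_count: 1


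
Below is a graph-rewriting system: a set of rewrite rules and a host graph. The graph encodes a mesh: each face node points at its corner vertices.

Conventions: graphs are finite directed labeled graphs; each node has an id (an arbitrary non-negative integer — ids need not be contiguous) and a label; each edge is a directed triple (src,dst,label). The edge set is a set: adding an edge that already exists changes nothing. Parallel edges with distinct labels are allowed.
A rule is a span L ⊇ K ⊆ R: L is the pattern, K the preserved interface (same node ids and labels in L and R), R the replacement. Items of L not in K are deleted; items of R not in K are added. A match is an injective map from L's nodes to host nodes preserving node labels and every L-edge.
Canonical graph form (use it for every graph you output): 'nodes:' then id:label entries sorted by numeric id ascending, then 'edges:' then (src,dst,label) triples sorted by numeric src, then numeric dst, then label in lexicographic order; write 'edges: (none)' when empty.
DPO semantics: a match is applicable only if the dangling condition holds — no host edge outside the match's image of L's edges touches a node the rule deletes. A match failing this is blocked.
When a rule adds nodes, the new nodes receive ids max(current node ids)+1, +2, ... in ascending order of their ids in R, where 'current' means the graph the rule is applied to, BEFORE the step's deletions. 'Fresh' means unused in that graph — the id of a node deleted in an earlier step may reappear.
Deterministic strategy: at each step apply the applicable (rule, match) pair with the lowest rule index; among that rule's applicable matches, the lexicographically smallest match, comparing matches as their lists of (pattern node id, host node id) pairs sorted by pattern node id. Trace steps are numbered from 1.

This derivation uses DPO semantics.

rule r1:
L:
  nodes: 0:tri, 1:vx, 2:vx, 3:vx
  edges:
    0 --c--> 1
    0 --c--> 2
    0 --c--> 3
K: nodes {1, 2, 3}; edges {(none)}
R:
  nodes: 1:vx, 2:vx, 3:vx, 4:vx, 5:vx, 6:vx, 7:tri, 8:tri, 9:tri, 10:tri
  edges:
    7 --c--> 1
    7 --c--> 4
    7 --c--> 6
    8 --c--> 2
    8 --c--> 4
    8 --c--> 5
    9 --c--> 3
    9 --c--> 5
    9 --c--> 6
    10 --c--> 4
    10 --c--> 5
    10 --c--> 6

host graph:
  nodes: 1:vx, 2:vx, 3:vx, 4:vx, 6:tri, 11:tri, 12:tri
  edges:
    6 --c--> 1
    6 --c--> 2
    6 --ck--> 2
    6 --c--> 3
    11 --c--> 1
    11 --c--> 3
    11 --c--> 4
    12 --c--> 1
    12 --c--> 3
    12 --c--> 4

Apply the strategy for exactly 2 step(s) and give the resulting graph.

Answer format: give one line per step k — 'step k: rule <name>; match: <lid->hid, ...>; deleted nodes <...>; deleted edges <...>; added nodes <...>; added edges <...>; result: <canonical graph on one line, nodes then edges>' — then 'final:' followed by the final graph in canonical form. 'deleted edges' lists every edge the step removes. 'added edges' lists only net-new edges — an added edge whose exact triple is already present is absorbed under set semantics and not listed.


step 1: rule r1; match: 0->11, 1->1, 2->3, 3->4; deleted nodes 11; deleted edges (11,1,c); (11,3,c); (11,4,c); added nodes 13, 14, 15, 16, 17, 18, 19; added edges (16,1,c); (16,13,c); (16,15,c); (17,3,c); (17,13,c); (17,14,c); (18,4,c); (18,14,c); (18,15,c); (19,13,c); (19,14,c); (19,15,c); result: nodes: 1:vx, 2:vx, 3:vx, 4:vx, 6:tri, 12:tri, 13:vx, 14:vx, 15:vx, 16:tri, 17:tri, 18:tri, 19:tri edges: (6,1,c); (6,2,c); (6,2,ck); (6,3,c); (12,1,c); (12,3,c); (12,4,c); (16,1,c); (16,13,c); (16,15,c); (17,3,c); (17,13,c); (17,14,c); (18,4,c); (18,14,c); (18,15,c); (19,13,c); (19,14,c); (19,15,c)
step 2: rule r1; match: 0->12, 1->1, 2->3, 3->4; deleted nodes 12; deleted edges (12,1,c); (12,3,c); (12,4,c); added nodes 20, 21, 22, 23, 24, 25, 26; added edges (23,1,c); (23,20,c); (23,22,c); (24,3,c); (24,20,c); (24,21,c); (25,4,c); (25,21,c); (25,22,c); (26,20,c); (26,21,c); (26,22,c); result: nodes: 1:vx, 2:vx, 3:vx, 4:vx, 6:tri, 13:vx, 14:vx, 15:vx, 16:tri, 17:tri, 18:tri, 19:tri, 20:vx, 21:vx, 22:vx, 23:tri, 24:tri, 25:tri, 26:tri edges: (6,1,c); (6,2,c); (6,2,ck); (6,3,c); (16,1,c); (16,13,c); (16,15,c); (17,3,c); (17,13,c); (17,14,c); (18,4,c); (18,14,c); (18,15,c); (19,13,c); (19,14,c); (19,15,c); (23,1,c); (23,20,c); (23,22,c); (24,3,c); (24,20,c); (24,21,c); (25,4,c); (25,21,c); (25,22,c); (26,20,c); (26,21,c); (26,22,c)
final:
nodes: 1:vx, 2:vx, 3:vx, 4:vx, 6:tri, 13:vx, 14:vx, 15:vx, 16:tri, 17:tri, 18:tri, 19:tri, 20:vx, 21:vx, 22:vx, 23:tri, 24:tri, 25:tri, 26:tri
edges: (6,1,c); (6,2,c); (6,2,ck); (6,3,c); (16,1,c); (16,13,c); (16,15,c); (17,3,c); (17,13,c); (17,14,c); (18,4,c); (18,14,c); (18,15,c); (19,13,c); (19,14,c); (19,15,c); (23,1,c); (23,20,c); (23,22,c); (24,3,c); (24,20,c); (24,21,c); (25,4,c); (25,21,c); (25,22,c); (26,20,c); (26,21,c); (26,22,c)


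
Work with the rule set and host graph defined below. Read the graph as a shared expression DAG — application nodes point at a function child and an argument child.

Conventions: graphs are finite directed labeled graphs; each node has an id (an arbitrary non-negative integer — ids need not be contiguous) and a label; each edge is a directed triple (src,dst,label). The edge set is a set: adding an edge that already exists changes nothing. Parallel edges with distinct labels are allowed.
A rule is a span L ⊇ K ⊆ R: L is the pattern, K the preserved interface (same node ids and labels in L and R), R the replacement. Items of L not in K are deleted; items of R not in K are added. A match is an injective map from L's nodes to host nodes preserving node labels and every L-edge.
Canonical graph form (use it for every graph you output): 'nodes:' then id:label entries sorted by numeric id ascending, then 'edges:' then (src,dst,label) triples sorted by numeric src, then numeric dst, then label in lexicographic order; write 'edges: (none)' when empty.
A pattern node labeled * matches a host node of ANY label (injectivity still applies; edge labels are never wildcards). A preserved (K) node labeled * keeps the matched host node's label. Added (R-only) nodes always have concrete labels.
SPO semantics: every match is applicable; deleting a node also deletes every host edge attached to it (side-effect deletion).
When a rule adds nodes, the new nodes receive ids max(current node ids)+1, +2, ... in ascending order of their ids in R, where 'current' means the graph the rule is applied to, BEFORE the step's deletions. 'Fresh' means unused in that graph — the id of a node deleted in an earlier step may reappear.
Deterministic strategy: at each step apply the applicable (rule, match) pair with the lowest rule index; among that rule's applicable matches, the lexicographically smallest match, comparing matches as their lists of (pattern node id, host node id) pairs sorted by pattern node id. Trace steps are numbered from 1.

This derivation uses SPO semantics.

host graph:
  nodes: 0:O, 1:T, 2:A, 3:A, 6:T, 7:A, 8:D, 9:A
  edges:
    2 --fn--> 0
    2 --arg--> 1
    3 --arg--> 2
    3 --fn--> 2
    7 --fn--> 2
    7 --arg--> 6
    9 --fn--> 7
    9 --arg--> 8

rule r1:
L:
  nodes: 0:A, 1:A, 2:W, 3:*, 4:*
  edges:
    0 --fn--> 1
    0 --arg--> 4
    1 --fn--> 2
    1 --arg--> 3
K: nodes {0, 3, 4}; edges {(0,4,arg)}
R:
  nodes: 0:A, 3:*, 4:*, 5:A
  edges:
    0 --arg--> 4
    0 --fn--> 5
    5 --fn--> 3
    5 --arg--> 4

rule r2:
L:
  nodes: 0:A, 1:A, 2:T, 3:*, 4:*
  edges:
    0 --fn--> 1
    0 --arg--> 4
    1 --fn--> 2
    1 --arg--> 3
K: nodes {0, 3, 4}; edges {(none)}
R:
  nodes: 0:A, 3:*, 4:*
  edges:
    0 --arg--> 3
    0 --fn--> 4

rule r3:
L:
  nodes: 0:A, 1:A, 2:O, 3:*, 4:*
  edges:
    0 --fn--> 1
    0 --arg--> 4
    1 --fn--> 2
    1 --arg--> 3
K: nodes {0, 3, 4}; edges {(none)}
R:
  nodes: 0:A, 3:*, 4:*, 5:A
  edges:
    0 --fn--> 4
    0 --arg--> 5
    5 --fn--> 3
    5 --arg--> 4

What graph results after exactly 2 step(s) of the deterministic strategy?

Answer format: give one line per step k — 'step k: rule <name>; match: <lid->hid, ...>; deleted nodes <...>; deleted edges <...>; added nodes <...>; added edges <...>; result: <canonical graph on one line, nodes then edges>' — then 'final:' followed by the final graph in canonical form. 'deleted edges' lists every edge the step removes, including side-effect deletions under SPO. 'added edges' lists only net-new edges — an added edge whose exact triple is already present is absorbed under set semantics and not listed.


step 1: rule r3; match: 0->7, 1->2, 2->0, 3->1, 4->6; deleted nodes 0, 2; deleted edges (2,0,fn); (2,1,arg); (3,2,arg); (3,2,fn); (7,2,fn); (7,6,arg); added nodes 10; added edges (7,6,fn); (7,10,arg); (10,1,fn); (10,6,arg); result: nodes: 1:T, 3:A, 6:T, 7:A, 8:D, 9:A, 10:A edges: (7,6,fn); (7,10,arg); (9,7,fn); (9,8,arg); (10,1,fn); (10,6,arg)
step 2: rule r2; match: 0->9, 1->7, 2->6, 3->10, 4->8; deleted nodes 6, 7; deleted edges (7,6,fn); (7,10,arg); (9,7,fn); (9,8,arg); (10,6,arg); added nodes (none); added edges (9,8,fn); (9,10,arg); result: nodes: 1:T, 3:A, 8:D, 9:A, 10:A edges: (9,8,fn); (9,10,arg); (10,1,fn)
final:
nodes: 1:T, 3:A, 8:D, 9:A, 10:A
edges: (9,8,fn); (9,10,arg); (10,1,fn)


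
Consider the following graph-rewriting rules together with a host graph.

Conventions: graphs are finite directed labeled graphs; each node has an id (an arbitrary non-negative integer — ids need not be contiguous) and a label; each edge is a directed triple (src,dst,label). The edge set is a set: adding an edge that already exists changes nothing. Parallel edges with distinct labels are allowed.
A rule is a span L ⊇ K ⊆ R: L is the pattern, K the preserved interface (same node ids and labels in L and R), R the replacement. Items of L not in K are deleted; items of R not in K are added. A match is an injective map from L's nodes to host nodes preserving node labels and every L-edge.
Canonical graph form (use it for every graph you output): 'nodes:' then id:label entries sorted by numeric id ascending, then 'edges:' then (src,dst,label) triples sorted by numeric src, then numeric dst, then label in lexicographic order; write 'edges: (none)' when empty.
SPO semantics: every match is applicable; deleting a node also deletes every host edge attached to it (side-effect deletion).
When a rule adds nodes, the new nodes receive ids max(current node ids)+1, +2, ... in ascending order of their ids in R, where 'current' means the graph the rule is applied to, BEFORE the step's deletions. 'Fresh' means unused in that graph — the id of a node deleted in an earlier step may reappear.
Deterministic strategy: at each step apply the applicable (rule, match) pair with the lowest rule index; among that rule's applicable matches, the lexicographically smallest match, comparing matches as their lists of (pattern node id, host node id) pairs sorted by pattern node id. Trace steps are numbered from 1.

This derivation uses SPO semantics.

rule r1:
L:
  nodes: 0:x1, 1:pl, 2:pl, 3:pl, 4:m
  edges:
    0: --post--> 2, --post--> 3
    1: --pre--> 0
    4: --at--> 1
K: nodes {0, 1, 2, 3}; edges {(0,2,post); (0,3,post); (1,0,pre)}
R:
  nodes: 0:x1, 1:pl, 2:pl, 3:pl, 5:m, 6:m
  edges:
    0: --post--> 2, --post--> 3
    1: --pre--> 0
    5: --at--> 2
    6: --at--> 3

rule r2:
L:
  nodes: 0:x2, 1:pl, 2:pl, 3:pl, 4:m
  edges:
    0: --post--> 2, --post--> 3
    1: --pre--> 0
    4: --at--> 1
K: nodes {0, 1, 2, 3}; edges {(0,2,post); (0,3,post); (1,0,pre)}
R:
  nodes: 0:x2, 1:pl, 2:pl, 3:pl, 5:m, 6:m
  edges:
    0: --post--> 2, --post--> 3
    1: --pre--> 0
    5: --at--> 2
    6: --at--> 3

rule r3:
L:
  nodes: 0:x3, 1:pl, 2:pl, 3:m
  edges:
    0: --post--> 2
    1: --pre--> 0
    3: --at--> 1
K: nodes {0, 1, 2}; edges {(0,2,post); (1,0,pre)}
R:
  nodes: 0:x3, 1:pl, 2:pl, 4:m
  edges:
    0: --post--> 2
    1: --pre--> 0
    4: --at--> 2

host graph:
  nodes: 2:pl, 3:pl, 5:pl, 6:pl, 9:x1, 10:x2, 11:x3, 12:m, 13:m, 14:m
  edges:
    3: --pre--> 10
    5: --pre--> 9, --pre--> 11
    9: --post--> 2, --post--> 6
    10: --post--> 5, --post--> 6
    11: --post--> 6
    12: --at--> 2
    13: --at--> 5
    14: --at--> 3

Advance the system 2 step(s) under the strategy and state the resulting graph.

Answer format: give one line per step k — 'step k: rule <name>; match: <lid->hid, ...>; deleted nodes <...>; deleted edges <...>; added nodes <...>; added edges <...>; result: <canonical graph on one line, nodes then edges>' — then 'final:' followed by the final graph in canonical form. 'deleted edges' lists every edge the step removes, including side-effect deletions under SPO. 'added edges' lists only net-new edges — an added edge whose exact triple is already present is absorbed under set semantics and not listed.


step 1: rule r1; match: 0->9, 1->5, 2->2, 3->6, 4->13; deleted nodes 13; deleted edges (13,5,at); added nodes 15, 16; added edges (15,2,at); (16,6,at); result: nodes: 2:pl, 3:pl, 5:pl, 6:pl, 9:x1, 10:x2, 11:x3, 12:m, 14:m, 15:m, 16:m edges: (3,10,pre); (5,9,pre); (5,11,pre); (9,2,post); (9,6,post); (10,5,post); (10,6,post); (11,6,post); (12,2,at); (14,3,at); (15,2,at); (16,6,at)
step 2: rule r2; match: 0->10, 1->3, 2->5, 3->6, 4->14; deleted nodes 14; deleted edges (14,3,at); added nodes 17, 18; added edges (17,5,at); (18,6,at); result: nodes: 2:pl, 3:pl, 5:pl, 6:pl, 9:x1, 10:x2, 11:x3, 12:m, 15:m, 16:m, 17:m, 18:m edges: (3,10,pre); (5,9,pre); (5,11,pre); (9,2,post); (9,6,post); (10,5,post); (10,6,post); (11,6,post); (12,2,at); (15,2,at); (16,6,at); (17,5,at); (18,6,at)
final:
nodes: 2:pl, 3:pl, 5:pl, 6:pl, 9:x1, 10:x2, 11:x3, 12:m, 15:m, 16:m, 17:m, 18:m
edges: (3,10,pre); (5,9,pre); (5,11,pre); (9,2,post); (9,6,post); (10,5,post); (10,6,post); (11,6,post); (12,2,at); (15,2,at); (16,6,at); (17,5,at); (18,6,at)


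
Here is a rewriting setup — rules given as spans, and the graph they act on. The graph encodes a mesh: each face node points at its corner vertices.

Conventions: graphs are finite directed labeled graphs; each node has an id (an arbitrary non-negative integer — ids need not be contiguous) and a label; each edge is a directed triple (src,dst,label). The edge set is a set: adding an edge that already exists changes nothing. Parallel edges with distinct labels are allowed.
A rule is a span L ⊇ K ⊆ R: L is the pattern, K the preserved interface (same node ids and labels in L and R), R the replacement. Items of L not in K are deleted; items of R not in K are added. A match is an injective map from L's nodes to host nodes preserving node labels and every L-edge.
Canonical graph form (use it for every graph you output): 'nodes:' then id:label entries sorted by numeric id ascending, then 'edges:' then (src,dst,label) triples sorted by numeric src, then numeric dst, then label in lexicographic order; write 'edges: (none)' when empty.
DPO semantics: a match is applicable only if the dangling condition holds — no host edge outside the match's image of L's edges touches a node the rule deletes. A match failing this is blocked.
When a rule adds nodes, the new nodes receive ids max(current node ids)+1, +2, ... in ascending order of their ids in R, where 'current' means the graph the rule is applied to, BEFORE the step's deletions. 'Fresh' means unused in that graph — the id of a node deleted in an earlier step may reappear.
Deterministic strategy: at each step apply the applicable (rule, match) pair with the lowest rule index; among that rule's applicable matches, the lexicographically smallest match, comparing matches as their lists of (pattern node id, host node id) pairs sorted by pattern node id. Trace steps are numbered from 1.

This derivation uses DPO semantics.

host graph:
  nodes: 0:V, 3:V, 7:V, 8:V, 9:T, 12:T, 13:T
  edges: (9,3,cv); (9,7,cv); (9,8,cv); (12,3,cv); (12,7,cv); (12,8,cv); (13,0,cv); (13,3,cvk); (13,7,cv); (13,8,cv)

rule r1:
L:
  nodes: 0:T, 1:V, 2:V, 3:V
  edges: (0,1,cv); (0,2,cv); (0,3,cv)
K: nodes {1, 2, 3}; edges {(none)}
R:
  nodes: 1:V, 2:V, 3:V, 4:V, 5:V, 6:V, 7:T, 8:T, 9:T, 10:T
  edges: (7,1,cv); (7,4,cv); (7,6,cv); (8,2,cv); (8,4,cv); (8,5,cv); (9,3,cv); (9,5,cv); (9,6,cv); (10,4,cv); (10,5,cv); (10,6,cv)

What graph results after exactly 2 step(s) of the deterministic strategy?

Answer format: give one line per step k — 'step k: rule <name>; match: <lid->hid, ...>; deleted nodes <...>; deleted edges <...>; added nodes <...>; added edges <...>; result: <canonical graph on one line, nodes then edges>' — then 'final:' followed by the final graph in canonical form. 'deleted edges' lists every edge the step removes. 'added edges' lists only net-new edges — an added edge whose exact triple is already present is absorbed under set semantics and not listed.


step 1: rule r1; match: 0->9, 1->3, 2->7, 3->8; deleted nodes 9; deleted edges (9,3,cv); (9,7,cv); (9,8,cv); added nodes 14, 15, 16, 17, 18, 19, 20; added edges (17,3,cv); (17,14,cv); (17,16,cv); (18,7,cv); (18,14,cv); (18,15,cv); (19,8,cv); (19,15,cv); (19,16,cv); (20,14,cv); (20,15,cv); (20,16,cv); result: nodes: 0:V, 3:V, 7:V, 8:V, 12:T, 13:T, 14:V, 15:V, 16:V, 17:T, 18:T, 19:T, 20:T edges: (12,3,cv); (12,7,cv); (12,8,cv); (13,0,cv); (13,3,cvk); (13,7,cv); (13,8,cv); (17,3,cv); (17,14,cv); (17,16,cv); (18,7,cv); (18,14,cv); (18,15,cv); (19,8,cv); (19,15,cv); (19,16,cv); (20,14,cv); (20,15,cv); (20,16,cv)
step 2: rule r1; match: 0->12, 1->3, 2->7, 3->8; deleted nodes 12; deleted edges (12,3,cv); (12,7,cv); (12,8,cv); added nodes 21, 22, 23, 24, 25, 26, 27; added edges (24,3,cv); (24,21,cv); (24,23,cv); (25,7,cv); (25,21,cv); (25,22,cv); (26,8,cv); (26,22,cv); (26,23,cv); (27,21,cv); (27,22,cv); (27,23,cv); result: nodes: 0:V, 3:V, 7:V, 8:V, 13:T, 14:V, 15:V, 16:V, 17:T, 18:T, 19:T, 20:T, 21:V, 22:V, 23:V, 24:T, 25:T, 26:T, 27:T edges: (13,0,cv); (13,3,cvk); (13,7,cv); (13,8,cv); (17,3,cv); (17,14,cv); (17,16,cv); (18,7,cv); (18,14,cv); (18,15,cv); (19,8,cv); (19,15,cv); (19,16,cv); (20,14,cv); (20,15,cv); (20,16,cv); (24,3,cv); (24,21,cv); (24,23,cv); (25,7,cv); (25,21,cv); (25,22,cv); (26,8,cv); (26,22,cv); (26,23,cv); (27,21,cv); (27,22,cv); (27,23,cv)
final:
nodes: 0:V, 3:V, 7:V, 8:V, 13:T, 14:V, 15:V, 16:V, 17:T, 18:T, 19:T, 20:T, 21:V, 22:V, 23:V, 24:T, 25:T, 26:T, 27:T
edges: (13,0,cv); (13,3,cvk); (13,7,cv); (13,8,cv); (17,3,cv); (17,14,cv); (17,16,cv); (18,7,cv); (18,14,cv); (18,15,cv); (19,8,cv); (19,15,cv); (19,16,cv); (20,14,cv); (20,15,cv); (20,16,cv); (24,3,cv); (24,21,cv); (24,23,cv); (25,7,cv); (25,21,cv); (25,22,cv); (26,8,cv); (26,22,cv); (26,23,cv); (27,21,cv); (27,22,cv); (27,23,cv)
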